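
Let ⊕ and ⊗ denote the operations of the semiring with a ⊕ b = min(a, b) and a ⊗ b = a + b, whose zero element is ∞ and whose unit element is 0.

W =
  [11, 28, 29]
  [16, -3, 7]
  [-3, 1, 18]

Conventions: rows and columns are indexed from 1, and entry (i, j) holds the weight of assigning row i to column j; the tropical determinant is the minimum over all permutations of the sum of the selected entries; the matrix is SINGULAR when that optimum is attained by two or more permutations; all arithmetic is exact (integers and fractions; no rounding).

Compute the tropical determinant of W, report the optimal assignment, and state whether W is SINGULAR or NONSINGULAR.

σ = (1, 2, 3): 11 + (-3) + 18 = 26
σ = (1, 3, 2): 11 + 7 + 1 = 19
σ = (2, 1, 3): 28 + 16 + 18 = 62
σ = (2, 3, 1): 28 + 7 + (-3) = 32
σ = (3, 1, 2): 29 + 16 + 1 = 46
σ = (3, 2, 1): 29 + (-3) + (-3) = 23
Optimal value attained by: σ = (1, 3, 2).
Answer: det⊕(W) = 19; verdict: NONSINGULAR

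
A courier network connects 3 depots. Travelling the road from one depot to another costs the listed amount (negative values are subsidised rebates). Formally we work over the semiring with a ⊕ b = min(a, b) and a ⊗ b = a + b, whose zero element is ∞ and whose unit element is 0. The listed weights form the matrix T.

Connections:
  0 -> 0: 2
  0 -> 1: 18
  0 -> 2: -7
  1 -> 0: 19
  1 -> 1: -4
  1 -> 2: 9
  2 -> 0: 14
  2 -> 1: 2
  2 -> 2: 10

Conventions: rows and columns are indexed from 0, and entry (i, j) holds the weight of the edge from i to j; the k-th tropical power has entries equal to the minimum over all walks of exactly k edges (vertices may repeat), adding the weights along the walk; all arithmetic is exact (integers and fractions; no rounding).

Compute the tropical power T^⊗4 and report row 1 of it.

T^⊗2:
  [4, -5, -5]
  [15, -8, 5]
  [16, -2, 7]
T^⊗3:
  [6, -9, -3]
  [11, -12, 1]
  [17, -6, 7]
T^⊗4:
  [8, -13, -1]
  [7, -16, -3]
  [13, -10, 3]
Answer: row 1 of T^⊗4 = [7, -16, -3]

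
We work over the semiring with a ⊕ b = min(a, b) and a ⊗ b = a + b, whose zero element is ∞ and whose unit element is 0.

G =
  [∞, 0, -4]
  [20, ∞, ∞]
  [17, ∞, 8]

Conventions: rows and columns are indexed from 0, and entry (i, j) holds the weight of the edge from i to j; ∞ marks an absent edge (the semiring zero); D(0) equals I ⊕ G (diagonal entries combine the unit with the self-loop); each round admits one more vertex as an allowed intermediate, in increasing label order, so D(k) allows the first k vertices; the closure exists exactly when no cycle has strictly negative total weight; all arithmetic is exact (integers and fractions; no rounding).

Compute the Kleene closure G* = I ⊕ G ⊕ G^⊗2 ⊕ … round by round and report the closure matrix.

D(0):
  [0, 0, -4]
  [20, 0, ∞]
  [17, ∞, 0]
D(1):
  [0, 0, -4]
  [20, 0, 16]
  [17, 17, 0]
D(2):
  [0, 0, -4]
  [20, 0, 16]
  [17, 17, 0]
D(3):
  [0, 0, -4]
  [20, 0, 16]
  [17, 17, 0]
Answer: G* = [[0, 0, -4], [20, 0, 16], [17, 17, 0]]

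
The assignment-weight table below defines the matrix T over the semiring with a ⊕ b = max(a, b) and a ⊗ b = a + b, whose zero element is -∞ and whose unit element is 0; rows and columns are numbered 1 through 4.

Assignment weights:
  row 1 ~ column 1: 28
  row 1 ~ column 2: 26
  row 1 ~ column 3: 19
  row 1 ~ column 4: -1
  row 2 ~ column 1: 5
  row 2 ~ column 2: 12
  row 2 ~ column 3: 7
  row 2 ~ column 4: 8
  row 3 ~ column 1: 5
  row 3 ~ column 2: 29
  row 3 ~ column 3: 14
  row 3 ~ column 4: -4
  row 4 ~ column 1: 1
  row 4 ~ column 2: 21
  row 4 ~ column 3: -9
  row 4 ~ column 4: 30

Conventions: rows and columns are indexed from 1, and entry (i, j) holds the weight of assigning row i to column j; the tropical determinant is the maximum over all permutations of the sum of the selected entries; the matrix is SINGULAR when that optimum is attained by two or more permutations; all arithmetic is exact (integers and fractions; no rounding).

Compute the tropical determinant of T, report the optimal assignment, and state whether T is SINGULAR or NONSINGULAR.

σ = (1, 2, 3, 4): 28 + 12 + 14 + 30 = 84
σ = (1, 2, 4, 3): 28 + 12 + (-4) + (-9) = 27
σ = (1, 3, 2, 4): 28 + 7 + 29 + 30 = 94
σ = (1, 3, 4, 2): 28 + 7 + (-4) + 21 = 52
σ = (1, 4, 2, 3): 28 + 8 + 29 + (-9) = 56
σ = (1, 4, 3, 2): 28 + 8 + 14 + 21 = 71
σ = (2, 1, 3, 4): 26 + 5 + 14 + 30 = 75
σ = (2, 1, 4, 3): 26 + 5 + (-4) + (-9) = 18
σ = (2, 3, 1, 4): 26 + 7 + 5 + 30 = 68
σ = (2, 3, 4, 1): 26 + 7 + (-4) + 1 = 30
σ = (2, 4, 1, 3): 26 + 8 + 5 + (-9) = 30
σ = (2, 4, 3, 1): 26 + 8 + 14 + 1 = 49
σ = (3, 1, 2, 4): 19 + 5 + 29 + 30 = 83
σ = (3, 1, 4, 2): 19 + 5 + (-4) + 21 = 41
σ = (3, 2, 1, 4): 19 + 12 + 5 + 30 = 66
σ = (3, 2, 4, 1): 19 + 12 + (-4) + 1 = 28
σ = (3, 4, 1, 2): 19 + 8 + 5 + 21 = 53
σ = (3, 4, 2, 1): 19 + 8 + 29 + 1 = 57
σ = (4, 1, 2, 3): (-1) + 5 + 29 + (-9) = 24
σ = (4, 1, 3, 2): (-1) + 5 + 14 + 21 = 39
σ = (4, 2, 1, 3): (-1) + 12 + 5 + (-9) = 7
σ = (4, 2, 3, 1): (-1) + 12 + 14 + 1 = 26
σ = (4, 3, 1, 2): (-1) + 7 + 5 + 21 = 32
σ = (4, 3, 2, 1): (-1) + 7 + 29 + 1 = 36
Optimal value attained by: σ = (1, 3, 2, 4).
Answer: det⊕(T) = 94; verdict: NONSINGULAR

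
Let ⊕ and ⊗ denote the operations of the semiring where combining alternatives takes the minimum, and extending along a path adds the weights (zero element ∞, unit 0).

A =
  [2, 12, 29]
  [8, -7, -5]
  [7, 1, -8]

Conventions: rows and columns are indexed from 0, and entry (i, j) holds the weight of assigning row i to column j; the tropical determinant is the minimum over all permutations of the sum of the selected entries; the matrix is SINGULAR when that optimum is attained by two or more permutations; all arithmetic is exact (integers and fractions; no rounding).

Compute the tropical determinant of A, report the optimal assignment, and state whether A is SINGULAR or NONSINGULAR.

σ = (0, 1, 2): 2 + (-7) + (-8) = -13
σ = (0, 2, 1): 2 + (-5) + 1 = -2
σ = (1, 0, 2): 12 + 8 + (-8) = 12
σ = (1, 2, 0): 12 + (-5) + 7 = 14
σ = (2, 0, 1): 29 + 8 + 1 = 38
σ = (2, 1, 0): 29 + (-7) + 7 = 29
Optimal value attained by: σ = (0, 1, 2).
Answer: det⊕(A) = -13; verdict: NONSINGULAR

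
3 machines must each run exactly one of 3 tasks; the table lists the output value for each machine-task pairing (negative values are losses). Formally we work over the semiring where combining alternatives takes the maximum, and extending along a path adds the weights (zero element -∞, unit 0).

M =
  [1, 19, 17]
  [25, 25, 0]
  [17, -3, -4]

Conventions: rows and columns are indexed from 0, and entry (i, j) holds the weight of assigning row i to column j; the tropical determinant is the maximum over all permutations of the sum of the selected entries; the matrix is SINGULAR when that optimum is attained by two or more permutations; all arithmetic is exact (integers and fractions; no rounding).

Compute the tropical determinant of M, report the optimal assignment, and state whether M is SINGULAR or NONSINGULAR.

σ = (0, 1, 2): 1 + 25 + (-4) = 22
σ = (0, 2, 1): 1 + 0 + (-3) = -2
σ = (1, 0, 2): 19 + 25 + (-4) = 40
σ = (1, 2, 0): 19 + 0 + 17 = 36
σ = (2, 0, 1): 17 + 25 + (-3) = 39
σ = (2, 1, 0): 17 + 25 + 17 = 59
Optimal value attained by: σ = (2, 1, 0).
Answer: det⊕(M) = 59; verdict: NONSINGULAR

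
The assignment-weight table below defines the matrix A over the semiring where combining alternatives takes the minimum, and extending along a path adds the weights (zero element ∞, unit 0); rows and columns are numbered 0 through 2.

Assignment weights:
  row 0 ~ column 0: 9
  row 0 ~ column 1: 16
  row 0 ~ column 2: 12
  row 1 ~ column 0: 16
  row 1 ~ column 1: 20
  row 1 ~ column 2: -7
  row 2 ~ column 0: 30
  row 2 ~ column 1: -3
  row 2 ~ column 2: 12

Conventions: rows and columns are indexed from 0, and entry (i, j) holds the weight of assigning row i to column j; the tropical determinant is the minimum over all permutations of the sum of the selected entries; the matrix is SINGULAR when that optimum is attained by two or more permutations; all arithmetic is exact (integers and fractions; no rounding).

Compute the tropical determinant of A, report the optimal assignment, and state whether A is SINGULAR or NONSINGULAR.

σ = (0, 1, 2): 9 + 20 + 12 = 41
σ = (0, 2, 1): 9 + (-7) + (-3) = -1
σ = (1, 0, 2): 16 + 16 + 12 = 44
σ = (1, 2, 0): 16 + (-7) + 30 = 39
σ = (2, 0, 1): 12 + 16 + (-3) = 25
σ = (2, 1, 0): 12 + 20 + 30 = 62
Optimal value attained by: σ = (0, 2, 1).
Answer: det⊕(A) = -1; verdict: NONSINGULAR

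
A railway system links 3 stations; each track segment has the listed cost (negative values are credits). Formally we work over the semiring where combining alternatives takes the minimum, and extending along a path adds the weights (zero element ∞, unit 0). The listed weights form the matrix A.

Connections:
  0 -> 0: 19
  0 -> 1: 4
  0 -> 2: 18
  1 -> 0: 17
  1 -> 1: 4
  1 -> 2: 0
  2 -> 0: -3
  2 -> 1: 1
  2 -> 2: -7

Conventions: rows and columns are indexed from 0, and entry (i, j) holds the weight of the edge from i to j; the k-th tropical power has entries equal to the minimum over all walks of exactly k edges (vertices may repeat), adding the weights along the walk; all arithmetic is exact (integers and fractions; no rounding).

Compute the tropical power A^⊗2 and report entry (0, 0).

A^⊗2:
  [15, 8, 4]
  [-3, 1, -7]
  [-10, -6, -14]
Key observation: the optimum is the walk 0->2->0, with weight 18 + (-3) = 15.
Optimal value attained by: walk 0->2->0.
Answer: (A^⊗2)[0][0] = 15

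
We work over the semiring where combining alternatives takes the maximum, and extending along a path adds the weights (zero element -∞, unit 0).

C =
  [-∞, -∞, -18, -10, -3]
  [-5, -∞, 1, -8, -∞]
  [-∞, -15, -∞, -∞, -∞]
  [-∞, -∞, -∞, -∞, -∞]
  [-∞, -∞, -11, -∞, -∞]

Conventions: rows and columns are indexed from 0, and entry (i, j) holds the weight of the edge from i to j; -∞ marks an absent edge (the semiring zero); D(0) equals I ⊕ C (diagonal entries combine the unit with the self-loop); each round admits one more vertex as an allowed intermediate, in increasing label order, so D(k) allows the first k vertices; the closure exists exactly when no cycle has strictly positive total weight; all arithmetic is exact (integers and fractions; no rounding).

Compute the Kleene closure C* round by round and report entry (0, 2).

D(0):
  [0, -∞, -18, -10, -3]
  [-5, 0, 1, -8, -∞]
  [-∞, -15, 0, -∞, -∞]
  [-∞, -∞, -∞, 0, -∞]
  [-∞, -∞, -11, -∞, 0]
D(1):
  [0, -∞, -18, -10, -3]
  [-5, 0, 1, -8, -8]
  [-∞, -15, 0, -∞, -∞]
  [-∞, -∞, -∞, 0, -∞]
  [-∞, -∞, -11, -∞, 0]
D(2):
  [0, -∞, -18, -10, -3]
  [-5, 0, 1, -8, -8]
  [-20, -15, 0, -23, -23]
  [-∞, -∞, -∞, 0, -∞]
  [-∞, -∞, -11, -∞, 0]
D(3):
  [0, -33, -18, -10, -3]
  [-5, 0, 1, -8, -8]
  [-20, -15, 0, -23, -23]
  [-∞, -∞, -∞, 0, -∞]
  [-31, -26, -11, -34, 0]
D(4):
  [0, -33, -18, -10, -3]
  [-5, 0, 1, -8, -8]
  [-20, -15, 0, -23, -23]
  [-∞, -∞, -∞, 0, -∞]
  [-31, -26, -11, -34, 0]
D(5):
  [0, -29, -14, -10, -3]
  [-5, 0, 1, -8, -8]
  [-20, -15, 0, -23, -23]
  [-∞, -∞, -∞, 0, -∞]
  [-31, -26, -11, -34, 0]
Answer: C*[0][2] = -14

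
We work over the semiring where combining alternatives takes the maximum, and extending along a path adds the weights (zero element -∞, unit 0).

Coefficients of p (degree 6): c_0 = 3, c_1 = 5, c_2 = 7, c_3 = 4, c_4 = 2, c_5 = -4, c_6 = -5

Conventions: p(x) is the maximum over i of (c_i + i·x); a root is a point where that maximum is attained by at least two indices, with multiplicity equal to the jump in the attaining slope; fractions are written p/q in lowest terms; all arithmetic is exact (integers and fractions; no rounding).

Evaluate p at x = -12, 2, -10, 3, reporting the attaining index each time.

p(-12) = max(3+0·(-12)=3, 5+1·(-12)=-7, 7+2·(-12)=-17, 4+3·(-12)=-32, 2+4·(-12)=-46, -4+5·(-12)=-64, -5+6·(-12)=-77) = 3 (attained by i=0)
p(2) = max(3+0·2=3, 5+1·2=7, 7+2·2=11, 4+3·2=10, 2+4·2=10, -4+5·2=6, -5+6·2=7) = 11 (attained by i=2)
p(-10) = max(3+0·(-10)=3, 5+1·(-10)=-5, 7+2·(-10)=-13, 4+3·(-10)=-26, 2+4·(-10)=-38, -4+5·(-10)=-54, -5+6·(-10)=-65) = 3 (attained by i=0)
p(3) = max(3+0·3=3, 5+1·3=8, 7+2·3=13, 4+3·3=13, 2+4·3=14, -4+5·3=11, -5+6·3=13) = 14 (attained by i=4)
Answer: p(-12) = 3; p(2) = 11; p(-10) = 3; p(3) = 14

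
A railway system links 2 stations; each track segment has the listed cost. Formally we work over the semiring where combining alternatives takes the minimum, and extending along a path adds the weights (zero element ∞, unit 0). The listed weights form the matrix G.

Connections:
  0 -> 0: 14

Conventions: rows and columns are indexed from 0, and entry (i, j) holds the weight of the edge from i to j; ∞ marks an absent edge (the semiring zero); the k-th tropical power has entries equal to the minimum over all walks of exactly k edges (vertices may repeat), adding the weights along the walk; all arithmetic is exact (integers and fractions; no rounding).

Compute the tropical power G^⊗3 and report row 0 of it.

G^⊗2:
  [28, ∞]
  [∞, ∞]
G^⊗3:
  [42, ∞]
  [∞, ∞]
Answer: row 0 of G^⊗3 = [42, ∞]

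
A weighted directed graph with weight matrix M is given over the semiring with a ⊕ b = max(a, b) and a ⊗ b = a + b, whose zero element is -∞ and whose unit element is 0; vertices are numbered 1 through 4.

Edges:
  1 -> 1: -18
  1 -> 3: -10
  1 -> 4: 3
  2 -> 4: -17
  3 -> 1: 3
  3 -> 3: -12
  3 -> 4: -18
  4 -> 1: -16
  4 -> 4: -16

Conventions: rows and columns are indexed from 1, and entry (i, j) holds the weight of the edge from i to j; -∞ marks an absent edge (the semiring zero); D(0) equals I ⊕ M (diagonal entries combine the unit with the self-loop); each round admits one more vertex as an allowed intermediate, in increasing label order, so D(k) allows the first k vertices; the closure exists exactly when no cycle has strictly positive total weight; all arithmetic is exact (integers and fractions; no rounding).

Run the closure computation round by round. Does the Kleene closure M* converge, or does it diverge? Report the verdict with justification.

D(0):
  [0, -∞, -10, 3]
  [-∞, 0, -∞, -17]
  [3, -∞, 0, -18]
  [-16, -∞, -∞, 0]
D(1):
  [0, -∞, -10, 3]
  [-∞, 0, -∞, -17]
  [3, -∞, 0, 6]
  [-16, -∞, -26, 0]
D(2):
  [0, -∞, -10, 3]
  [-∞, 0, -∞, -17]
  [3, -∞, 0, 6]
  [-16, -∞, -26, 0]
D(3):
  [0, -∞, -10, 3]
  [-∞, 0, -∞, -17]
  [3, -∞, 0, 6]
  [-16, -∞, -26, 0]
D(4):
  [0, -∞, -10, 3]
  [-33, 0, -43, -17]
  [3, -∞, 0, 6]
  [-16, -∞, -26, 0]
Key observation: every diagonal entry stays at the unit through all rounds, so no improving cycle exists.
Answer: CONVERGES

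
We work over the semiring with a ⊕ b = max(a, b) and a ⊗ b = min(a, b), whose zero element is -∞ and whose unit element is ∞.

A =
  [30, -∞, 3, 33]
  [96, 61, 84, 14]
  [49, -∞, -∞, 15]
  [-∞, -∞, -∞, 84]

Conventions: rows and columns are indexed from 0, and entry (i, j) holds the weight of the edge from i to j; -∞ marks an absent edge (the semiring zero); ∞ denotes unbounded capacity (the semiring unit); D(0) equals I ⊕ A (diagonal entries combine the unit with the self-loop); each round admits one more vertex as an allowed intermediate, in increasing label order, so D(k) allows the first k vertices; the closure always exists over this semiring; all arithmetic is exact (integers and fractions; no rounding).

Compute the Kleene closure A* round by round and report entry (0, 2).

D(0):
  [∞, -∞, 3, 33]
  [96, ∞, 84, 14]
  [49, -∞, ∞, 15]
  [-∞, -∞, -∞, ∞]
D(1):
  [∞, -∞, 3, 33]
  [96, ∞, 84, 33]
  [49, -∞, ∞, 33]
  [-∞, -∞, -∞, ∞]
D(2):
  [∞, -∞, 3, 33]
  [96, ∞, 84, 33]
  [49, -∞, ∞, 33]
  [-∞, -∞, -∞, ∞]
D(3):
  [∞, -∞, 3, 33]
  [96, ∞, 84, 33]
  [49, -∞, ∞, 33]
  [-∞, -∞, -∞, ∞]
D(4):
  [∞, -∞, 3, 33]
  [96, ∞, 84, 33]
  [49, -∞, ∞, 33]
  [-∞, -∞, -∞, ∞]
Answer: A*[0][2] = 3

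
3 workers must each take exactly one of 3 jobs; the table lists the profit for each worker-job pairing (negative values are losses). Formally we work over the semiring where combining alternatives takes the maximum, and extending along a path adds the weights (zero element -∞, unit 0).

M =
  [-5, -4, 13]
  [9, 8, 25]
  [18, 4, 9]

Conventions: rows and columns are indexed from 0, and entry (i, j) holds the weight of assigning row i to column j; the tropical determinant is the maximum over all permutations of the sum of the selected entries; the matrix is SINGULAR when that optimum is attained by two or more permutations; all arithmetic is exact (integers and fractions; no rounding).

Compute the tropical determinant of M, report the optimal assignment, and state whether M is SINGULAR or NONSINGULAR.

σ = (0, 1, 2): (-5) + 8 + 9 = 12
σ = (0, 2, 1): (-5) + 25 + 4 = 24
σ = (1, 0, 2): (-4) + 9 + 9 = 14
σ = (1, 2, 0): (-4) + 25 + 18 = 39
σ = (2, 0, 1): 13 + 9 + 4 = 26
σ = (2, 1, 0): 13 + 8 + 18 = 39
Optimal value attained by: σ = (1, 2, 0).
Answer: det⊕(M) = 39; verdict: SINGULAR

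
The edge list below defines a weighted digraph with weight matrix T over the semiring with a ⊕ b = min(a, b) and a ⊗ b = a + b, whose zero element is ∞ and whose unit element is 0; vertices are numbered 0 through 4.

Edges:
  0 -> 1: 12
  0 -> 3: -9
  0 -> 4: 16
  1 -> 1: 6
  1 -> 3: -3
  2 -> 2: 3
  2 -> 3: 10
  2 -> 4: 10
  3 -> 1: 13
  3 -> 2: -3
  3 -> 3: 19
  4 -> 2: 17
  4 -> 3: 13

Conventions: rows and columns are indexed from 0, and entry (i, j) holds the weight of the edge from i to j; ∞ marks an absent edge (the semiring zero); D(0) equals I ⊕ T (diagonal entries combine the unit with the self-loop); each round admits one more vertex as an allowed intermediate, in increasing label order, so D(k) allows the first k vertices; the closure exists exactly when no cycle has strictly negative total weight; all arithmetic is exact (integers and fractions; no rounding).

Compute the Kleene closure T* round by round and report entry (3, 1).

D(0):
  [0, 12, ∞, -9, 16]
  [∞, 0, ∞, -3, ∞]
  [∞, ∞, 0, 10, 10]
  [∞, 13, -3, 0, ∞]
  [∞, ∞, 17, 13, 0]
D(1):
  [0, 12, ∞, -9, 16]
  [∞, 0, ∞, -3, ∞]
  [∞, ∞, 0, 10, 10]
  [∞, 13, -3, 0, ∞]
  [∞, ∞, 17, 13, 0]
D(2):
  [0, 12, ∞, -9, 16]
  [∞, 0, ∞, -3, ∞]
  [∞, ∞, 0, 10, 10]
  [∞, 13, -3, 0, ∞]
  [∞, ∞, 17, 13, 0]
D(3):
  [0, 12, ∞, -9, 16]
  [∞, 0, ∞, -3, ∞]
  [∞, ∞, 0, 10, 10]
  [∞, 13, -3, 0, 7]
  [∞, ∞, 17, 13, 0]
D(4):
  [0, 4, -12, -9, -2]
  [∞, 0, -6, -3, 4]
  [∞, 23, 0, 10, 10]
  [∞, 13, -3, 0, 7]
  [∞, 26, 10, 13, 0]
D(5):
  [0, 4, -12, -9, -2]
  [∞, 0, -6, -3, 4]
  [∞, 23, 0, 10, 10]
  [∞, 13, -3, 0, 7]
  [∞, 26, 10, 13, 0]
Answer: T*[3][1] = 13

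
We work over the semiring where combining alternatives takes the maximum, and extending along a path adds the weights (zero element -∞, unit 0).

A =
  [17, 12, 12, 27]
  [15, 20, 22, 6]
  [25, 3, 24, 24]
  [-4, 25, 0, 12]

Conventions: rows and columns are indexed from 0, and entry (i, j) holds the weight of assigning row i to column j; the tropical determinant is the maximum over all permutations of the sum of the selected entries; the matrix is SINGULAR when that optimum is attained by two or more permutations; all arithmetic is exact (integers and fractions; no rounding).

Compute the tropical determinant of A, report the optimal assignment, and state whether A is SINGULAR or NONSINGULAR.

σ = (0, 1, 2, 3): 17 + 20 + 24 + 12 = 73
σ = (0, 1, 3, 2): 17 + 20 + 24 + 0 = 61
σ = (0, 2, 1, 3): 17 + 22 + 3 + 12 = 54
σ = (0, 2, 3, 1): 17 + 22 + 24 + 25 = 88
σ = (0, 3, 1, 2): 17 + 6 + 3 + 0 = 26
σ = (0, 3, 2, 1): 17 + 6 + 24 + 25 = 72
σ = (1, 0, 2, 3): 12 + 15 + 24 + 12 = 63
σ = (1, 0, 3, 2): 12 + 15 + 24 + 0 = 51
σ = (1, 2, 0, 3): 12 + 22 + 25 + 12 = 71
σ = (1, 2, 3, 0): 12 + 22 + 24 + (-4) = 54
σ = (1, 3, 0, 2): 12 + 6 + 25 + 0 = 43
σ = (1, 3, 2, 0): 12 + 6 + 24 + (-4) = 38
σ = (2, 0, 1, 3): 12 + 15 + 3 + 12 = 42
σ = (2, 0, 3, 1): 12 + 15 + 24 + 25 = 76
σ = (2, 1, 0, 3): 12 + 20 + 25 + 12 = 69
σ = (2, 1, 3, 0): 12 + 20 + 24 + (-4) = 52
σ = (2, 3, 0, 1): 12 + 6 + 25 + 25 = 68
σ = (2, 3, 1, 0): 12 + 6 + 3 + (-4) = 17
σ = (3, 0, 1, 2): 27 + 15 + 3 + 0 = 45
σ = (3, 0, 2, 1): 27 + 15 + 24 + 25 = 91
σ = (3, 1, 0, 2): 27 + 20 + 25 + 0 = 72
σ = (3, 1, 2, 0): 27 + 20 + 24 + (-4) = 67
σ = (3, 2, 0, 1): 27 + 22 + 25 + 25 = 99
σ = (3, 2, 1, 0): 27 + 22 + 3 + (-4) = 48
Optimal value attained by: σ = (3, 2, 0, 1).
Answer: det⊕(A) = 99; verdict: NONSINGULAR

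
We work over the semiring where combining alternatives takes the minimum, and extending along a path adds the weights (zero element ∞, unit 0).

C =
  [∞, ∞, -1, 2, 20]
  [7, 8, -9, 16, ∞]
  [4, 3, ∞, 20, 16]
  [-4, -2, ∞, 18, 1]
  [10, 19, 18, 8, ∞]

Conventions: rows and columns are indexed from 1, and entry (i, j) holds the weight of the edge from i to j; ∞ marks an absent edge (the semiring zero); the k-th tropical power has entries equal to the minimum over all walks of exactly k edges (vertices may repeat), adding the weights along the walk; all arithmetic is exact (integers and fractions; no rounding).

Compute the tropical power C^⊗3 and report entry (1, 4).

C^⊗2:
  [-2, 0, 38, 19, 3]
  [-5, -6, -1, 9, 7]
  [10, 11, -6, 6, 21]
  [5, 6, -11, -2, 16]
  [4, 6, 9, 12, 9]
C^⊗3:
  [7, 8, -9, 0, 18]
  [1, 2, -15, -3, 10]
  [-2, -3, 2, 12, 7]
  [-7, -8, -3, 7, -1]
  [8, 10, -3, 6, 13]
Key observation: the optimum is the walk 1->4->1->4, with weight 2 + (-4) + 2 = 0.
Optimal value attained by: walk 1->4->1->4.
Answer: (C^⊗3)[1][4] = 0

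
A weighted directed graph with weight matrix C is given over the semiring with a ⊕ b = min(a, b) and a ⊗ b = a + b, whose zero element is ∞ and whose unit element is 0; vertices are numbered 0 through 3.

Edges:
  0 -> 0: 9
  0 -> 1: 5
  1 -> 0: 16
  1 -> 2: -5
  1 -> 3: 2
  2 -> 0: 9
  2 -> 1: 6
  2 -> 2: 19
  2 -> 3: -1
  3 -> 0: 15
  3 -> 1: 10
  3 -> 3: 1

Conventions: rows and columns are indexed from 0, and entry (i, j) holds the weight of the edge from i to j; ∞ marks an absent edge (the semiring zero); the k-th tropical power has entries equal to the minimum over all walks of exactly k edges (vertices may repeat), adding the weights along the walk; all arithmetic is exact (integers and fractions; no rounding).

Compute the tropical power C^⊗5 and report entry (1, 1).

C^⊗2:
  [18, 14, 0, 7]
  [4, 1, 14, -6]
  [14, 9, 1, 0]
  [16, 11, 5, 2]
C^⊗3:
  [9, 6, 9, -1]
  [9, 4, -4, -5]
  [10, 7, 4, 0]
  [14, 11, 6, 3]
C^⊗4:
  [14, 9, 1, 0]
  [5, 2, -1, -5]
  [13, 10, 2, 1]
  [15, 12, 6, 4]
C^⊗5:
  [10, 7, 4, 0]
  [8, 5, -3, -4]
  [11, 8, 5, 1]
  [15, 12, 7, 5]
Key observation: the optimum is the walk 1->2->1->2->3->1, with weight (-5) + 6 + (-5) + (-1) + 10 = 5.
Optimal value attained by: walk 1->2->1->2->3->1.
Answer: (C^⊗5)[1][1] = 5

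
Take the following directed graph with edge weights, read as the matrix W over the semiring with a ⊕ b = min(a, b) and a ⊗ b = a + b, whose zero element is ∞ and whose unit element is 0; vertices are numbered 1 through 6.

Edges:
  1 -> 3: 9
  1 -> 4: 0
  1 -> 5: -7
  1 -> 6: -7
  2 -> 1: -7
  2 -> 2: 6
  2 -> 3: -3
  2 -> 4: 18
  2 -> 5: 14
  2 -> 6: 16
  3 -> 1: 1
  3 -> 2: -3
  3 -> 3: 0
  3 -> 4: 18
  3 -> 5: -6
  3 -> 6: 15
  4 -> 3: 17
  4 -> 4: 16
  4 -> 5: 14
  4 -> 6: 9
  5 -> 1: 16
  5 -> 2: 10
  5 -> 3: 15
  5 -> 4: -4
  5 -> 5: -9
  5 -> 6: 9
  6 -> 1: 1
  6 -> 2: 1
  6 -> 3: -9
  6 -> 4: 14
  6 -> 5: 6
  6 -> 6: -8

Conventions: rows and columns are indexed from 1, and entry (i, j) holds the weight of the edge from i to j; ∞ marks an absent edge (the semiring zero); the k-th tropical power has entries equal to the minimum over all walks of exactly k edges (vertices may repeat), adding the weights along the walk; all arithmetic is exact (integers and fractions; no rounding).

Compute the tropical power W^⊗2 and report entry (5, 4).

W^⊗2:
  [-6, -6, -16, -11, -16, -15]
  [-2, -6, -3, -7, -14, -14]
  [-10, -3, -6, -10, -15, -6]
  [10, 10, 0, 10, 5, 1]
  [3, 1, 0, -13, -18, 0]
  [-8, -12, -17, 1, -15, -16]
Key observation: the optimum is the walk 5->5->4, with weight (-9) + (-4) = -13.
Optimal value attained by: walk 5->5->4.
Answer: (W^⊗2)[5][4] = -13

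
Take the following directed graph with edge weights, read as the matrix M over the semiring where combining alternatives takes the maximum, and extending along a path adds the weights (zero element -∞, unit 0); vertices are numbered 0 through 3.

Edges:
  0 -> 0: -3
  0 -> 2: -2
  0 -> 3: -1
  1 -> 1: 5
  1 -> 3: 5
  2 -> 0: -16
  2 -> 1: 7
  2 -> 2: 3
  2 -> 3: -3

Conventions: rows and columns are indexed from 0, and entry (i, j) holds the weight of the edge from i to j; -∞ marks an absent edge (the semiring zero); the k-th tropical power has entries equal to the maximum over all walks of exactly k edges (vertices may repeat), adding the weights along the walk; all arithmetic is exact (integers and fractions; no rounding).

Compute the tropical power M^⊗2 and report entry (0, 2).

M^⊗2:
  [-6, 5, 1, -4]
  [-∞, 10, -∞, 10]
  [-13, 12, 6, 12]
  [-∞, -∞, -∞, -∞]
Key observation: the optimum is the walk 0->2->2, with weight (-2) + 3 = 1.
Optimal value attained by: walk 0->2->2.
Answer: (M^⊗2)[0][2] = 1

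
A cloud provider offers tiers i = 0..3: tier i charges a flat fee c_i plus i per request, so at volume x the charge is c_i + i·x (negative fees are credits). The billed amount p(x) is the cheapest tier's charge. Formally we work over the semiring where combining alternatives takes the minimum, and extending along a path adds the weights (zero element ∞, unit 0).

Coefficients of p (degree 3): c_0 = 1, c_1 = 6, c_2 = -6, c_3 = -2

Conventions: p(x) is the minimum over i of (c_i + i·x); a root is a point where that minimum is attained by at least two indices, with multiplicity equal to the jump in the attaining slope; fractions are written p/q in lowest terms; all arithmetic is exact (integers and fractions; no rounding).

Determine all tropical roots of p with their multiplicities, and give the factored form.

hull edge (i=0, c=1) to (i=2, c=-6): slope -7/2, span 2
hull edge (i=2, c=-6) to (i=3, c=-2): slope 4, span 1
Factored form: p(x) = -2 ⊗ (x ⊕ (-4)) ⊗ (x ⊕ 7/2) ⊗ (x ⊕ 7/2)
Answer: roots = -4 (mult 1), 7/2 (mult 2)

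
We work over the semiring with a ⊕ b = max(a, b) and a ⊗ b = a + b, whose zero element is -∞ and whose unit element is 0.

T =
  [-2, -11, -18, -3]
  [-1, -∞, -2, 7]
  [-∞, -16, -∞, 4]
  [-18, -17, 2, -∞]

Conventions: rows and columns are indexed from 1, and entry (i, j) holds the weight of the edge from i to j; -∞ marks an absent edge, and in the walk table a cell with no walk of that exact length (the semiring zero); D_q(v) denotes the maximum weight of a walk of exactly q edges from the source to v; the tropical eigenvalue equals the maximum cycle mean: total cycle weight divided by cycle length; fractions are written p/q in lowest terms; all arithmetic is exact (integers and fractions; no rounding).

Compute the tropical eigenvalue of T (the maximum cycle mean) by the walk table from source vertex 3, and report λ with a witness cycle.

q=0: [-∞, -∞, 0, -∞]
q=1: [-∞, -16, -∞, 4]
q=2: [-14, -13, 6, -9]
q=3: [-14, -10, -7, 10]
q=4: [-8, -7, 12, -3]
Optimal cycle mean attained by: cycle 3->4->3, total 4 + 2, length 2.
Answer: λ = 3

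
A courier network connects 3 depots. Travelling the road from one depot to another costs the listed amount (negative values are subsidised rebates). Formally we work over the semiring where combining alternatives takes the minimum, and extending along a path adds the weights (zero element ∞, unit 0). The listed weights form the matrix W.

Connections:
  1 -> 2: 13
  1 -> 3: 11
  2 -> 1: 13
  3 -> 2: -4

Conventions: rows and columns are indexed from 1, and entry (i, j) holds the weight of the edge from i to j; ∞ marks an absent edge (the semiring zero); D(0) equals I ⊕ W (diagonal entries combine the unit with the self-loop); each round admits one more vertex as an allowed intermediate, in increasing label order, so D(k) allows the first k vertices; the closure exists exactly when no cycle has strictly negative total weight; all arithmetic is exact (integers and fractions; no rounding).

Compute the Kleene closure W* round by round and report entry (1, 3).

D(0):
  [0, 13, 11]
  [13, 0, ∞]
  [∞, -4, 0]
D(1):
  [0, 13, 11]
  [13, 0, 24]
  [∞, -4, 0]
D(2):
  [0, 13, 11]
  [13, 0, 24]
  [9, -4, 0]
D(3):
  [0, 7, 11]
  [13, 0, 24]
  [9, -4, 0]
Answer: W*[1][3] = 11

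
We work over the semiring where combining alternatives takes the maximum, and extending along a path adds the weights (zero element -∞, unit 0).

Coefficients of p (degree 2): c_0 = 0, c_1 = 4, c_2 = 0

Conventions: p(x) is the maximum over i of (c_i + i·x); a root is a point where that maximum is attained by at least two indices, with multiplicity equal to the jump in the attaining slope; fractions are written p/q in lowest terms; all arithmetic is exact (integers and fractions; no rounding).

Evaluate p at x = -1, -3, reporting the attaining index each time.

p(-1) = max(0+0·(-1)=0, 4+1·(-1)=3, 0+2·(-1)=-2) = 3 (attained by i=1)
p(-3) = max(0+0·(-3)=0, 4+1·(-3)=1, 0+2·(-3)=-6) = 1 (attained by i=1)
Answer: p(-1) = 3; p(-3) = 1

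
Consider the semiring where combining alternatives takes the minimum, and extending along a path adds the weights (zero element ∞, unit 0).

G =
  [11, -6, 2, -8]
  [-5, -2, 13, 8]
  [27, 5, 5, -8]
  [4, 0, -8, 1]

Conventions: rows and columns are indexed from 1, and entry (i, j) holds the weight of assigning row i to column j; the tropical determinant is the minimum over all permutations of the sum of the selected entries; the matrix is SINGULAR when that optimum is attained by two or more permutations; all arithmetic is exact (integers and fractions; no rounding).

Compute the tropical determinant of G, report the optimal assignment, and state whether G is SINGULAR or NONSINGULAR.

σ = (1, 2, 3, 4): 11 + (-2) + 5 + 1 = 15
σ = (1, 2, 4, 3): 11 + (-2) + (-8) + (-8) = -7
σ = (1, 3, 2, 4): 11 + 13 + 5 + 1 = 30
σ = (1, 3, 4, 2): 11 + 13 + (-8) + 0 = 16
σ = (1, 4, 2, 3): 11 + 8 + 5 + (-8) = 16
σ = (1, 4, 3, 2): 11 + 8 + 5 + 0 = 24
σ = (2, 1, 3, 4): (-6) + (-5) + 5 + 1 = -5
σ = (2, 1, 4, 3): (-6) + (-5) + (-8) + (-8) = -27
σ = (2, 3, 1, 4): (-6) + 13 + 27 + 1 = 35
σ = (2, 3, 4, 1): (-6) + 13 + (-8) + 4 = 3
σ = (2, 4, 1, 3): (-6) + 8 + 27 + (-8) = 21
σ = (2, 4, 3, 1): (-6) + 8 + 5 + 4 = 11
σ = (3, 1, 2, 4): 2 + (-5) + 5 + 1 = 3
σ = (3, 1, 4, 2): 2 + (-5) + (-8) + 0 = -11
σ = (3, 2, 1, 4): 2 + (-2) + 27 + 1 = 28
σ = (3, 2, 4, 1): 2 + (-2) + (-8) + 4 = -4
σ = (3, 4, 1, 2): 2 + 8 + 27 + 0 = 37
σ = (3, 4, 2, 1): 2 + 8 + 5 + 4 = 19
σ = (4, 1, 2, 3): (-8) + (-5) + 5 + (-8) = -16
σ = (4, 1, 3, 2): (-8) + (-5) + 5 + 0 = -8
σ = (4, 2, 1, 3): (-8) + (-2) + 27 + (-8) = 9
σ = (4, 2, 3, 1): (-8) + (-2) + 5 + 4 = -1
σ = (4, 3, 1, 2): (-8) + 13 + 27 + 0 = 32
σ = (4, 3, 2, 1): (-8) + 13 + 5 + 4 = 14
Optimal value attained by: σ = (2, 1, 4, 3).
Answer: det⊕(G) = -27; verdict: NONSINGULAR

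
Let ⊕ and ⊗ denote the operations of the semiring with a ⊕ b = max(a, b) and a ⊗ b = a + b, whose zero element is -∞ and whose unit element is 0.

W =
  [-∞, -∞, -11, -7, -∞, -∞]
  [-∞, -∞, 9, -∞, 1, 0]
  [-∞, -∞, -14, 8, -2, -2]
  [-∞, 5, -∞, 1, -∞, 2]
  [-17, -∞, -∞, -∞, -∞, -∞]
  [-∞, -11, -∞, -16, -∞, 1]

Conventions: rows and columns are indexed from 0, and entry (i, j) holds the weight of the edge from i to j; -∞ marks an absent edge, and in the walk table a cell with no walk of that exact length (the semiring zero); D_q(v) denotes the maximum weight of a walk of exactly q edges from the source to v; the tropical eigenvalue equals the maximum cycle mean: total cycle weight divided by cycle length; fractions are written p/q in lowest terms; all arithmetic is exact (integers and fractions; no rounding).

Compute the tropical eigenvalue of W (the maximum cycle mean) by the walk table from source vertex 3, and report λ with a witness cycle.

q=0: [-∞, -∞, -∞, 0, -∞, -∞]
q=1: [-∞, 5, -∞, 1, -∞, 2]
q=2: [-∞, 6, 14, 2, 6, 5]
q=3: [-11, 7, 15, 22, 12, 12]
q=4: [-5, 27, 16, 23, 13, 24]
q=5: [-4, 28, 36, 24, 28, 27]
q=6: [11, 29, 37, 44, 34, 34]
Optimal cycle mean attained by: cycle 1->2->3->1, total 9 + 8 + 5, length 3.
Answer: λ = 22/3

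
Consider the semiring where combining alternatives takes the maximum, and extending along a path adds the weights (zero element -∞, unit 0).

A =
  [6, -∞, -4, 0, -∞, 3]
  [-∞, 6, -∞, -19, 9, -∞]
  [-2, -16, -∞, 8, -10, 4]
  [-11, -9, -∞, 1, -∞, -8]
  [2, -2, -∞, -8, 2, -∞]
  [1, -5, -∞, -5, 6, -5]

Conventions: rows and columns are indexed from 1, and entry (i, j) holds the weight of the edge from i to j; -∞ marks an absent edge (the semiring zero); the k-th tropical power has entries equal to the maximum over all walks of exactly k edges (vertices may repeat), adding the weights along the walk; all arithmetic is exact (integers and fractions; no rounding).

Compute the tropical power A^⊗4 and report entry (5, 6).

A^⊗2:
  [12, -2, 2, 6, 9, 9]
  [11, 12, -∞, 1, 15, -27]
  [5, -1, -6, 9, 10, 1]
  [-5, -3, -15, 2, 0, -7]
  [8, 4, -2, 2, 7, 5]
  [8, 4, -3, 1, 8, 4]
A^⊗3:
  [18, 7, 8, 12, 15, 15]
  [17, 18, 7, 11, 21, 14]
  [12, 8, 1, 10, 12, 8]
  [2, 3, -9, 3, 6, -2]
  [14, 10, 4, 8, 13, 11]
  [14, 10, 4, 8, 13, 11]
A^⊗4:
  [24, 13, 14, 18, 21, 21]
  [23, 24, 13, 17, 27, 20]
  [18, 14, 8, 12, 17, 15]
  [8, 9, -2, 4, 12, 5]
  [20, 16, 10, 14, 19, 17]
  [20, 16, 10, 14, 19, 17]
Key observation: the optimum is the walk 5->1->1->1->6, with weight 2 + 6 + 6 + 3 = 17.
Optimal value attained by: walk 5->1->1->1->6.
Answer: (A^⊗4)[5][6] = 17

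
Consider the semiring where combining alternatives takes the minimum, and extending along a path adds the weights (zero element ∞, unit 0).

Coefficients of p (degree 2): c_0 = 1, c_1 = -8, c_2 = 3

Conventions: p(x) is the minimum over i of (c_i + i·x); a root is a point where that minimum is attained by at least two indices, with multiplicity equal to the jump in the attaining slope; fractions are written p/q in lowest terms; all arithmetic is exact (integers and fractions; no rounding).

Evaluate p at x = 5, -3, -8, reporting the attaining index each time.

p(5) = min(1+0·5=1, -8+1·5=-3, 3+2·5=13) = -3 (attained by i=1)
p(-3) = min(1+0·(-3)=1, -8+1·(-3)=-11, 3+2·(-3)=-3) = -11 (attained by i=1)
p(-8) = min(1+0·(-8)=1, -8+1·(-8)=-16, 3+2·(-8)=-13) = -16 (attained by i=1)
Answer: p(5) = -3; p(-3) = -11; p(-8) = -16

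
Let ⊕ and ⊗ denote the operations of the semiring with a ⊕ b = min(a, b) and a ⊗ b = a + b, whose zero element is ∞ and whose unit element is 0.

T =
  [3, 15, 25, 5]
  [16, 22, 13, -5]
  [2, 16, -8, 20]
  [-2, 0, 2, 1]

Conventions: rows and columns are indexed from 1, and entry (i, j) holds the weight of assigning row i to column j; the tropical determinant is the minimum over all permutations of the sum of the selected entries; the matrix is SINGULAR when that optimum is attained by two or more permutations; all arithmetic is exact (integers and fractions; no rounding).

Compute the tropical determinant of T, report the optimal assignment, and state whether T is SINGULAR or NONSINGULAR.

σ = (1, 2, 3, 4): 3 + 22 + (-8) + 1 = 18
σ = (1, 2, 4, 3): 3 + 22 + 20 + 2 = 47
σ = (1, 3, 2, 4): 3 + 13 + 16 + 1 = 33
σ = (1, 3, 4, 2): 3 + 13 + 20 + 0 = 36
σ = (1, 4, 2, 3): 3 + (-5) + 16 + 2 = 16
σ = (1, 4, 3, 2): 3 + (-5) + (-8) + 0 = -10
σ = (2, 1, 3, 4): 15 + 16 + (-8) + 1 = 24
σ = (2, 1, 4, 3): 15 + 16 + 20 + 2 = 53
σ = (2, 3, 1, 4): 15 + 13 + 2 + 1 = 31
σ = (2, 3, 4, 1): 15 + 13 + 20 + (-2) = 46
σ = (2, 4, 1, 3): 15 + (-5) + 2 + 2 = 14
σ = (2, 4, 3, 1): 15 + (-5) + (-8) + (-2) = 0
σ = (3, 1, 2, 4): 25 + 16 + 16 + 1 = 58
σ = (3, 1, 4, 2): 25 + 16 + 20 + 0 = 61
σ = (3, 2, 1, 4): 25 + 22 + 2 + 1 = 50
σ = (3, 2, 4, 1): 25 + 22 + 20 + (-2) = 65
σ = (3, 4, 1, 2): 25 + (-5) + 2 + 0 = 22
σ = (3, 4, 2, 1): 25 + (-5) + 16 + (-2) = 34
σ = (4, 1, 2, 3): 5 + 16 + 16 + 2 = 39
σ = (4, 1, 3, 2): 5 + 16 + (-8) + 0 = 13
σ = (4, 2, 1, 3): 5 + 22 + 2 + 2 = 31
σ = (4, 2, 3, 1): 5 + 22 + (-8) + (-2) = 17
σ = (4, 3, 1, 2): 5 + 13 + 2 + 0 = 20
σ = (4, 3, 2, 1): 5 + 13 + 16 + (-2) = 32
Optimal value attained by: σ = (1, 4, 3, 2).
Answer: det⊕(T) = -10; verdict: NONSINGULAR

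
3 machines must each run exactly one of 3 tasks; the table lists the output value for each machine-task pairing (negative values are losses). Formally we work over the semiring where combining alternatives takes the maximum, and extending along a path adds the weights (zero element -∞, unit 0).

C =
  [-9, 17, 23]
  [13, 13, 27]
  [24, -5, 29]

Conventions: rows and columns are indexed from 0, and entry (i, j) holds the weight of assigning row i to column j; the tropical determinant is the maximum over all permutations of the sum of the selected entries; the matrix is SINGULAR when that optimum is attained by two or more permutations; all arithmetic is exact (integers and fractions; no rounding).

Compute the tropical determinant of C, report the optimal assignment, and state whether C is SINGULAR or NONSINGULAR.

σ = (0, 1, 2): (-9) + 13 + 29 = 33
σ = (0, 2, 1): (-9) + 27 + (-5) = 13
σ = (1, 0, 2): 17 + 13 + 29 = 59
σ = (1, 2, 0): 17 + 27 + 24 = 68
σ = (2, 0, 1): 23 + 13 + (-5) = 31
σ = (2, 1, 0): 23 + 13 + 24 = 60
Optimal value attained by: σ = (1, 2, 0).
Answer: det⊕(C) = 68; verdict: NONSINGULAR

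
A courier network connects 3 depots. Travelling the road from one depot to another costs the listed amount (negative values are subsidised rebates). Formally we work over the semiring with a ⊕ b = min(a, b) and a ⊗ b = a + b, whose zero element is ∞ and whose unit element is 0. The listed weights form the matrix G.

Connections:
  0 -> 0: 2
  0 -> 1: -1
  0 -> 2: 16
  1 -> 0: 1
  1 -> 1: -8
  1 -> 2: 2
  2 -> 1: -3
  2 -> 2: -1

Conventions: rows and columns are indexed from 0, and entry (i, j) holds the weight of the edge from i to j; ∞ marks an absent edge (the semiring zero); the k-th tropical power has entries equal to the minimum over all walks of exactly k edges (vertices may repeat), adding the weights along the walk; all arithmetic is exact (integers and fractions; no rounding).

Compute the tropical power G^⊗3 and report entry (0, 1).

G^⊗2:
  [0, -9, 1]
  [-7, -16, -6]
  [-2, -11, -2]
G^⊗3:
  [-8, -17, -7]
  [-15, -24, -14]
  [-10, -19, -9]
Key observation: the optimum is the walk 0->1->1->1, with weight (-1) + (-8) + (-8) = -17.
Optimal value attained by: walk 0->1->1->1.
Answer: (G^⊗3)[0][1] = -17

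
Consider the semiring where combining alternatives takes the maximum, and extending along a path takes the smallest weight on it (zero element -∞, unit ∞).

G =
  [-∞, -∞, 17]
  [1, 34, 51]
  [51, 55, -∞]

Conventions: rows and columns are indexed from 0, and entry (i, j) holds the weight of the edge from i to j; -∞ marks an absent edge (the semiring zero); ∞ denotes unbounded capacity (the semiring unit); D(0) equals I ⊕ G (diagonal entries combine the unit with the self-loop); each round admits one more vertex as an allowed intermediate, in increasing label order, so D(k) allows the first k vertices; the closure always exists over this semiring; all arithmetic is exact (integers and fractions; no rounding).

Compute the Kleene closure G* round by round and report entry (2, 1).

D(0):
  [∞, -∞, 17]
  [1, ∞, 51]
  [51, 55, ∞]
D(1):
  [∞, -∞, 17]
  [1, ∞, 51]
  [51, 55, ∞]
D(2):
  [∞, -∞, 17]
  [1, ∞, 51]
  [51, 55, ∞]
D(3):
  [∞, 17, 17]
  [51, ∞, 51]
  [51, 55, ∞]
Answer: G*[2][1] = 55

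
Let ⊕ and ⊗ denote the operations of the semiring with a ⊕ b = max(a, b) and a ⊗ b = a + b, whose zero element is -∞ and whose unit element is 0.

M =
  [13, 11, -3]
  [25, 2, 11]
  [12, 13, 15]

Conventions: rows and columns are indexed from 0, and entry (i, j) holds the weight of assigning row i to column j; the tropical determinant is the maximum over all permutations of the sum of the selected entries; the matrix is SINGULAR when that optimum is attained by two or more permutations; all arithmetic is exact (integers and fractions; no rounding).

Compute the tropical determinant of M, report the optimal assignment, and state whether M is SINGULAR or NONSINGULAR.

σ = (0, 1, 2): 13 + 2 + 15 = 30
σ = (0, 2, 1): 13 + 11 + 13 = 37
σ = (1, 0, 2): 11 + 25 + 15 = 51
σ = (1, 2, 0): 11 + 11 + 12 = 34
σ = (2, 0, 1): (-3) + 25 + 13 = 35
σ = (2, 1, 0): (-3) + 2 + 12 = 11
Optimal value attained by: σ = (1, 0, 2).
Answer: det⊕(M) = 51; verdict: NONSINGULAR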